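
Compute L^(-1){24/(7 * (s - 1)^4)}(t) 4 * t^3 * exp(t)/7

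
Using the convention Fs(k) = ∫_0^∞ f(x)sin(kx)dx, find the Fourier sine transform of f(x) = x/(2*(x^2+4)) pi*exp(-2*k)/4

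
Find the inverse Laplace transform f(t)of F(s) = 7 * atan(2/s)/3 7 * sin(2 * t)/(3 * t)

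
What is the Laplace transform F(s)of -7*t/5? -7/(5*s^2)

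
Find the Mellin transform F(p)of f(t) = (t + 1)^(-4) gamma(p)*gamma(4 - p)/6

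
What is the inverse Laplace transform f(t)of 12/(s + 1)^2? 12 * t * exp(-t)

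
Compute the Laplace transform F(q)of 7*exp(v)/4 7/(4*(q - 1))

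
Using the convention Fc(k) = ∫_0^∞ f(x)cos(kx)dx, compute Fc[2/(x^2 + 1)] pi*exp(-k)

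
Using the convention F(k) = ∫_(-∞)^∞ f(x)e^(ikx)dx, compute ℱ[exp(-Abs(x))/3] 2/(3*(k^2 + 1))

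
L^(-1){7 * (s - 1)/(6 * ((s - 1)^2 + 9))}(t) 7 * exp(t) * cos(3 * t)/6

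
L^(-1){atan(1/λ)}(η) sin(η)/η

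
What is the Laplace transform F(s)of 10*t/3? 10/(3*s^2)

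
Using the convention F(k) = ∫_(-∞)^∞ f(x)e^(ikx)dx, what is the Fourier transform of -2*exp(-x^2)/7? -2*sqrt(pi)*exp(-k^2/4)/7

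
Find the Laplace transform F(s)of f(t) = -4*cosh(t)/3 -4*s/(3*s^2 - 3)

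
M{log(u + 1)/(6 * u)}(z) -pi * csc(pi * z)/(6 * z - 6)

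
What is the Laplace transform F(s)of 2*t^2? 4/s^3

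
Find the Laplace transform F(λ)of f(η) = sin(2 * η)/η atan(2/λ)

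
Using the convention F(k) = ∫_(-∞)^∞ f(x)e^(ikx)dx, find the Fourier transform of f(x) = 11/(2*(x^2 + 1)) 11*pi*exp(-Abs(k))/2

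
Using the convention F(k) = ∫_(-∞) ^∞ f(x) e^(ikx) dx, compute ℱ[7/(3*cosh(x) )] 7*pi/(3*cosh(pi*k/2) ) 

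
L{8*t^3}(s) 48/s^4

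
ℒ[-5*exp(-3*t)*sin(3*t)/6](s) -5/(2*(s + 3)^2 + 18)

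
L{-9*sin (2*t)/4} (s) -9/ (2*s^2+8)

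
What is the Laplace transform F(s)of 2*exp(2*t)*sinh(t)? 2/((s - 2)^2 - 1)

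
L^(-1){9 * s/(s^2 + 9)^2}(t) 3 * t * sin(3 * t)/2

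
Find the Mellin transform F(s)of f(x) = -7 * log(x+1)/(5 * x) 7 * pi * csc(pi * s)/(5 * (s - 1))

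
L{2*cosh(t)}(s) 2*s/(s^2 - 1)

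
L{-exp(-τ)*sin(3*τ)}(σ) -3/((σ + 1)^2 + 9)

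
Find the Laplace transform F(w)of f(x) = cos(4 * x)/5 w/(5 * (w^2 + 16))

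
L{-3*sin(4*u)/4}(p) -3/(p^2 + 16)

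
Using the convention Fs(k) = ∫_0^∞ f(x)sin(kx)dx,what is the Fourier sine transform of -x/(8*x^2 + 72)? -pi*exp(-3*k)/16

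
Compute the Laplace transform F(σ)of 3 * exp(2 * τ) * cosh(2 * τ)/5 3 * (σ - 2)/(5 * σ * (σ - 4))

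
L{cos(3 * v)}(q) q/(q^2 + 9)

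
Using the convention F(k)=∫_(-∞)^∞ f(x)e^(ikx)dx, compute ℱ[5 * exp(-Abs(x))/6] 5/(3 * (k^2 + 1))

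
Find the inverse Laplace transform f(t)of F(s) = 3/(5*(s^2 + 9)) sin(3*t)/5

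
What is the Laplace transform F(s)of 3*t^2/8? 3/(4*s^3)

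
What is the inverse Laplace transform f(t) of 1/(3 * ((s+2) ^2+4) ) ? exp(-2 * t) * sin(2 * t) /6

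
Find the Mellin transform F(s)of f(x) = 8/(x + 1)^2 -8*pi*(s - 1)/sin(pi*s)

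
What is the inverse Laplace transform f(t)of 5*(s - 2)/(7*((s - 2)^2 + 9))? 5*exp(2*t)*cos(3*t)/7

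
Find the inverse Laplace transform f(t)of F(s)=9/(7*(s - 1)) 9*exp(t)/7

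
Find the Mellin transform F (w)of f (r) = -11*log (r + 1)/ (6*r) 11*pi*csc (pi*w)/ (6*(w - 1))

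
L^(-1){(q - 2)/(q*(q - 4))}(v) exp(2*v)*cosh(2*v)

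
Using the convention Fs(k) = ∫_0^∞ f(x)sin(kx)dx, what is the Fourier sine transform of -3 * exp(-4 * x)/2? -3 * k/(2 * k^2 + 32)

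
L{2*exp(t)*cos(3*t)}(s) 2*(s - 1)/((s - 1)^2 + 9)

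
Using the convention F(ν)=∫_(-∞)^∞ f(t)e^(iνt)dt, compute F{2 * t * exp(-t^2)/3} I * sqrt(pi) * ν * exp(-ν^2/4)/3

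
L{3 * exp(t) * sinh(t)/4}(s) 3/(4 * s * (s - 2))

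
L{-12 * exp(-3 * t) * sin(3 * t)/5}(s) -36/(5 * (s + 3)^2 + 45)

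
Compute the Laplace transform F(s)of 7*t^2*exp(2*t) 14/(s - 2)^3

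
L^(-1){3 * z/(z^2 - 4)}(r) 3 * cosh(2 * r)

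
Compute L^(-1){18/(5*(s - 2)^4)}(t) 3*t^3*exp(2*t)/5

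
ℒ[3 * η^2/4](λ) 3/(2 * λ^3)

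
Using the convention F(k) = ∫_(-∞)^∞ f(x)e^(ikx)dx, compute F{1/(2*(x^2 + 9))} pi*exp(-3*Abs(k))/6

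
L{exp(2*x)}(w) 1/(w - 2)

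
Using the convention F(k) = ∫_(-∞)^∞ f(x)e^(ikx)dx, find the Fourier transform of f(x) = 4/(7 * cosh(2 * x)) 2 * pi/(7 * cosh(pi * k/4))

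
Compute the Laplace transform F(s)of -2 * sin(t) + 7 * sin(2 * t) 14/(s^2 + 4) - 2/(s^2 + 1)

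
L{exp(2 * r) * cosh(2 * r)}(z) (z - 2)/(z * (z - 4))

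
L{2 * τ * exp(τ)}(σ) 2/(σ - 1)^2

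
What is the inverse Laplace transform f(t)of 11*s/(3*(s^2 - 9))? 11*cosh(3*t)/3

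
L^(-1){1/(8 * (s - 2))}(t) exp(2 * t)/8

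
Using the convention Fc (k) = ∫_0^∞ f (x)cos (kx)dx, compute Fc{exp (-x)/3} 1/ (3*(k^2 + 1))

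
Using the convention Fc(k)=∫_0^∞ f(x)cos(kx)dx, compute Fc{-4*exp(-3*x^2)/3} -2*sqrt(3)*sqrt(pi)*exp(-k^2/12)/9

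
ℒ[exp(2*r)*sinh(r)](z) 1/((z - 2)^2 - 1)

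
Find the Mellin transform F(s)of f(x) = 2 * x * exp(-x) 2 * gamma(s + 1)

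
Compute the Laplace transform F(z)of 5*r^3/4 15/(2*z^4)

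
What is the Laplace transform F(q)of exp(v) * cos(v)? (q - 1)/((q - 1)^2+1)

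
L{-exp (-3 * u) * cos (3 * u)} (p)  (-p - 3)/ ( (p + 3)^2 + 9)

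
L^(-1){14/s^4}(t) 7*t^3/3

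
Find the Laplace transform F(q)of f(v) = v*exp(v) (q - 1)^(-2)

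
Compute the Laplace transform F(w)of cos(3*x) w/(w^2 + 9)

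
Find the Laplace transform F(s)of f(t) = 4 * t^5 480/s^6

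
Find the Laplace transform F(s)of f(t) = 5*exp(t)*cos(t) 5*(s - 1)/((s - 1)^2 + 1)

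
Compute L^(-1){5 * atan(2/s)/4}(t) 5 * sin(2 * t)/(4 * t)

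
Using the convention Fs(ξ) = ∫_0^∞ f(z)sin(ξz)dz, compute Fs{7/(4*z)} 7*pi/8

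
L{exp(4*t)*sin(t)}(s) 1/((s - 4)^2+1)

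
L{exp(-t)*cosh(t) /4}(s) (s + 1) /(4*s*(s + 2) ) 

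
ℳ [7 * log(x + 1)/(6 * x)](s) -7 * pi * csc(pi * s)/(6 * s - 6)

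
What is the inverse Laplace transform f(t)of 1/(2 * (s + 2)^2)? t * exp(-2 * t)/2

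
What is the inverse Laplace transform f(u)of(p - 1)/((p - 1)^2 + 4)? exp(u)*cos(2*u)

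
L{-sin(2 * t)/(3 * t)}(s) -atan(2/s)/3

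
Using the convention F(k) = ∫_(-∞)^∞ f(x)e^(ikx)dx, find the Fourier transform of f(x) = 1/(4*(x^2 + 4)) pi*exp(-2*Abs(k))/8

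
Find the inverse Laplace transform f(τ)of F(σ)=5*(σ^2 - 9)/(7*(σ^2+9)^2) 5*τ*cos(3*τ)/7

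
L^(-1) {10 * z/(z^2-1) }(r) 10 * cosh(r) 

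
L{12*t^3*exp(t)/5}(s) 72/(5*(s - 1)^4)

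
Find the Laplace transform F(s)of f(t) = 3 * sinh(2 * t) 6/(s^2 - 4)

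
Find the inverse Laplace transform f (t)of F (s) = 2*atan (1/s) 2*sin (t)/t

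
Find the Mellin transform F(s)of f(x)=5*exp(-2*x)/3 5*gamma(s)/(3*2^s)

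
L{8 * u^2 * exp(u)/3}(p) 16/(3 * (p - 1)^3)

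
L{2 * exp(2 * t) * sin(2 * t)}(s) 4/((s - 2)^2+4)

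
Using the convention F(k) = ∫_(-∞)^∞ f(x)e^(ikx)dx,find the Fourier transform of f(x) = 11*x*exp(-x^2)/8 11*I*sqrt(pi)*k*exp(-k^2/4)/16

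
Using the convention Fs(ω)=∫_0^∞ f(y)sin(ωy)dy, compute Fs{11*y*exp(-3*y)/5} 66*ω/(5*(ω^2+9)^2)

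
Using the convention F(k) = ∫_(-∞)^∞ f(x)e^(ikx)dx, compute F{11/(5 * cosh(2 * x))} 11 * pi/(10 * cosh(pi * k/4))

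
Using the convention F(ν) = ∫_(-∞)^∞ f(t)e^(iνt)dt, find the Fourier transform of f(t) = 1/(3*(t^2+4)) pi*exp(-2*Abs(ν))/6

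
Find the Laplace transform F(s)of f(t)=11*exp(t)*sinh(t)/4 11/(4*s*(s - 2))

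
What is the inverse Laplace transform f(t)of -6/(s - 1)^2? -6*t*exp(t)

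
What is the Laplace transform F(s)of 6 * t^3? 36/s^4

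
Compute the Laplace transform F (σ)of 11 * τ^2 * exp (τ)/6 11/ (3 * (σ - 1)^3)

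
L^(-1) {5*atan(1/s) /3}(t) 5*sin(t) /(3*t) 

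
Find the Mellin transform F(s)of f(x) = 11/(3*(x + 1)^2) -11*pi*(s - 1)/(3*sin(pi*s))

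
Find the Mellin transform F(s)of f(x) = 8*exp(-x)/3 8*gamma(s)/3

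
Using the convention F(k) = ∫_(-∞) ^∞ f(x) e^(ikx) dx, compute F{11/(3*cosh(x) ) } 11*pi/(3*cosh(pi*k/2) ) 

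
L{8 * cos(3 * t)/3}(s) 8 * s/(3 * (s^2 + 9))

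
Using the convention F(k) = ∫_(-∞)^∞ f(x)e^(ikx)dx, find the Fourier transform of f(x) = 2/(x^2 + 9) 2 * pi * exp(-3 * Abs(k))/3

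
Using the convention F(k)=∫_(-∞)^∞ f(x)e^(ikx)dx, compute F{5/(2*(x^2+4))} 5*pi*exp(-2*Abs(k))/4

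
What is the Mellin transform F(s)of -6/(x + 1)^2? 6 * pi * (s - 1)/sin(pi * s)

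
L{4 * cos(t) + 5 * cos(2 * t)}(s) 5 * s/(s^2 + 4) + 4 * s/(s^2 + 1)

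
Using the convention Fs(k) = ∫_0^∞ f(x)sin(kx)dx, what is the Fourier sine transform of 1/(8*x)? pi/16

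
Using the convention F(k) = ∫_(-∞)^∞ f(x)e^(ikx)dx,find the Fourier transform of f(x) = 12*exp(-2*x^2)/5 6*sqrt(2)*sqrt(pi)*exp(-k^2/8)/5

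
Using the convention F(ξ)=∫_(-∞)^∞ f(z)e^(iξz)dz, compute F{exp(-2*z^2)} sqrt(2)*sqrt(pi)*exp(-ξ^2/8)/2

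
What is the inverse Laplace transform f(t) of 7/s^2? 7*t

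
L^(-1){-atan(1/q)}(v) -sin(v)/v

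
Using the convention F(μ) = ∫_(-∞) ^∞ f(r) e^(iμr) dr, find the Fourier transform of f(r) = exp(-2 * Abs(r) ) 4/(μ^2+4) 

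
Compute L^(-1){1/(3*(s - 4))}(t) exp(4*t)/3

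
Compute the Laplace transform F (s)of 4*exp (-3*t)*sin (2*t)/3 8/ (3*( (s + 3)^2 + 4))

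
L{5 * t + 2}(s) 5/s^2 + 2/s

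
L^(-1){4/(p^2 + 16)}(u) sin(4*u)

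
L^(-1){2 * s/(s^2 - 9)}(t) 2 * cosh(3 * t)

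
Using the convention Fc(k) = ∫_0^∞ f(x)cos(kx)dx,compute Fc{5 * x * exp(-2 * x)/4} 5 * (4 - k^2)/(4 * (k^2+4)^2)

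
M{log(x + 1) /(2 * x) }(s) -pi * csc(pi * s) /(2 * s - 2) 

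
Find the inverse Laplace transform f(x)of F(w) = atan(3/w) sin(3 * x)/x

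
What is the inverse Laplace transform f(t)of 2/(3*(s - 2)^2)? 2*t*exp(2*t)/3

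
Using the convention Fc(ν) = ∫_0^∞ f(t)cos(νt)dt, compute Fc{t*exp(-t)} (1 - ν^2)/(ν^2 + 1)^2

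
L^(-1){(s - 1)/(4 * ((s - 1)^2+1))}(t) exp(t) * cos(t)/4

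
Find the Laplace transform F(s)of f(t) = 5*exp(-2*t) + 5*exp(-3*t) 5/(s + 3) + 5/(s + 2)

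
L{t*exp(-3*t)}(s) (s + 3)^(-2)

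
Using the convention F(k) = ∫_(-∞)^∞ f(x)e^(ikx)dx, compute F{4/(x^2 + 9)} 4 * pi * exp(-3 * Abs(k))/3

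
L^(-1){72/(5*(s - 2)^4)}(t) 12*t^3*exp(2*t)/5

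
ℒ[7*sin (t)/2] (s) 7/ (2*(s^2 + 1))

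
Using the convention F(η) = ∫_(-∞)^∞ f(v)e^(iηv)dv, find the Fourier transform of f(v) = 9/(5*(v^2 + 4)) 9*pi*exp(-2*Abs(η))/10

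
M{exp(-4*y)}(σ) gamma(σ)/4^σ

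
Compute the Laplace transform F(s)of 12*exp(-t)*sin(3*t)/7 36/(7*((s + 1)^2 + 9))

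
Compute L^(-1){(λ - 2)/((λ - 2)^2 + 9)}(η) exp(2*η)*cos(3*η)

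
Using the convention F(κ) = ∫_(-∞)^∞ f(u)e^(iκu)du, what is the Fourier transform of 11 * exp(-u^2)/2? 11 * sqrt(pi) * exp(-κ^2/4)/2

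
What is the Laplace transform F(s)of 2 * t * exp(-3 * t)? 2/(s + 3)^2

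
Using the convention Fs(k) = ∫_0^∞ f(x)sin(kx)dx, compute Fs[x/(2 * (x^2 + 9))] pi * exp(-3 * k)/4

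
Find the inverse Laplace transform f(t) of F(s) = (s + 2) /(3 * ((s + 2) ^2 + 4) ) exp(-2 * t) * cos(2 * t) /3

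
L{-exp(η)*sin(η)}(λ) -1/((λ - 1)^2 + 1)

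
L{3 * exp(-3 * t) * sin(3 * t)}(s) 9/((s + 3)^2 + 9)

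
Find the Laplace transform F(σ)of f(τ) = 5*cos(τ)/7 5*σ/(7*(σ^2+1))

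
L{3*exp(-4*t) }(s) 3/(s + 4) 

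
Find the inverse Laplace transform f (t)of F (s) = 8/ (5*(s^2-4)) 4*sinh (2*t)/5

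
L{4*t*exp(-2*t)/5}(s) 4/(5*(s+2)^2)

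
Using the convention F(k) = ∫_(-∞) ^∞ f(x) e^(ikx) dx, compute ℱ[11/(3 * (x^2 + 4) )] 11 * pi * exp(-2 * Abs(k) ) /6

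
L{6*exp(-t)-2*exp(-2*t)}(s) 6/(s + 1)-2/(s + 2)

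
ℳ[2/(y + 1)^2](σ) -2 * pi * (σ - 1)/sin(pi * σ)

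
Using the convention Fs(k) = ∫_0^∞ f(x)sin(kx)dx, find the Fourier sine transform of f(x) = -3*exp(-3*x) -3*k/(k^2 + 9)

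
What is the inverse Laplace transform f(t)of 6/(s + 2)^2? 6 * t * exp(-2 * t)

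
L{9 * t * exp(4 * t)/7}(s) 9/(7 * (s - 4)^2)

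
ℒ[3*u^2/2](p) 3/p^3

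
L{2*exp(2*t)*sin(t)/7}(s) 2/(7*((s - 2)^2 + 1))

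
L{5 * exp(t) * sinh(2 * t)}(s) 10/((s - 1)^2 - 4)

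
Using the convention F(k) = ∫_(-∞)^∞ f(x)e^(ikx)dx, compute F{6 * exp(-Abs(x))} 12/(k^2 + 1)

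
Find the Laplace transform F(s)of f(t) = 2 2/s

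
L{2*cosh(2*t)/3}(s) 2*s/(3*(s^2 - 4))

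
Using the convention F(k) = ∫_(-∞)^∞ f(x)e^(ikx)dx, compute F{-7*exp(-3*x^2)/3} -7*sqrt(3)*sqrt(pi)*exp(-k^2/12)/9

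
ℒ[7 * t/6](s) 7/ (6 * s^2)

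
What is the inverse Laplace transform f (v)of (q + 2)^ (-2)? v*exp (-2*v)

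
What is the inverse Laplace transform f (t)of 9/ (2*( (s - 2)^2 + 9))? 3*exp (2*t)*sin (3*t)/2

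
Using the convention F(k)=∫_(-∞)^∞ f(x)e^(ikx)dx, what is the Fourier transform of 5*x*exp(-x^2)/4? 5*I*sqrt(pi)*k*exp(-k^2/4)/8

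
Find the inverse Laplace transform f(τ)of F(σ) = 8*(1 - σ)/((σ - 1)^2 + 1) -8*exp(τ)*cos(τ)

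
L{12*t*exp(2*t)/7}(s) 12/(7*(s - 2)^2)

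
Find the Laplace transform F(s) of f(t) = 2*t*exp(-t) 2/(s + 1) ^2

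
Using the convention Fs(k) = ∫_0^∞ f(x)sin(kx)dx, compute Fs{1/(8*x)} pi/16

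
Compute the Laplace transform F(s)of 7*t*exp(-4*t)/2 7/(2*(s + 4)^2)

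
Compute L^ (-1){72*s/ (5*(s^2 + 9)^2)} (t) 12*t*sin (3*t)/5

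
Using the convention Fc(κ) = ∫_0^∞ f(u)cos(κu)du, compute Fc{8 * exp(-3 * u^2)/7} 4 * sqrt(3) * sqrt(pi) * exp(-κ^2/12)/21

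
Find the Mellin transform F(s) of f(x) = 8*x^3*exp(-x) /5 8*gamma(s + 3) /5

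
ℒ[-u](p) -1/p^2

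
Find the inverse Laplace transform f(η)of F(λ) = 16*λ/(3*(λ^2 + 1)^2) 8*η*sin(η)/3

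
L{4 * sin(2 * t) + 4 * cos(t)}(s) 8/(s^2 + 4) + 4 * s/(s^2 + 1)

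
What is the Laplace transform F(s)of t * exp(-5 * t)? (s+5)^(-2)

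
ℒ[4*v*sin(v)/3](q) 8*q/(3*(q^2 + 1)^2)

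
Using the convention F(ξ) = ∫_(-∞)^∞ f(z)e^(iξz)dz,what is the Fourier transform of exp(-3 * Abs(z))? 6/(ξ^2 + 9)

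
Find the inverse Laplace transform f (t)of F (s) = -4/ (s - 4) -4 * exp (4 * t)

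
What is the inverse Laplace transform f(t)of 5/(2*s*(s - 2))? 5*exp(t)*sinh(t)/2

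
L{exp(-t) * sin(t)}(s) 1/((s + 1)^2 + 1)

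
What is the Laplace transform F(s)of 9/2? 9/(2*s)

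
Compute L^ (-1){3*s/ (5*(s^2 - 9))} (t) 3*cosh (3*t)/5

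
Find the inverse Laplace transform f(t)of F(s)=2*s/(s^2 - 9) 2*cosh(3*t)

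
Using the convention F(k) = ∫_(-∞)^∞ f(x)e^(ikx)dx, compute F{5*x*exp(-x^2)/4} 5*I*sqrt(pi)*k*exp(-k^2/4)/8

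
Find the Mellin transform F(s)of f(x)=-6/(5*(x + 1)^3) -3*pi*(s - 2)*(s - 1)/(5*sin(pi*s))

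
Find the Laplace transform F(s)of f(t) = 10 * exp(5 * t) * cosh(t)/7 10 * (s - 5)/(7 * ((s - 5)^2 - 1))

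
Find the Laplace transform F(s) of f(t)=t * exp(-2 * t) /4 1/(4 * (s + 2) ^2) 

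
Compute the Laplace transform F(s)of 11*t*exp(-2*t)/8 11/(8*(s + 2)^2)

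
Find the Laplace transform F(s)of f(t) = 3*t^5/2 180/s^6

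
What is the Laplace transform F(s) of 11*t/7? 11/(7*s^2) 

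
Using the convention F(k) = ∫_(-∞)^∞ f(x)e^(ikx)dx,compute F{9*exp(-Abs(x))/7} 18/(7*(k^2+1))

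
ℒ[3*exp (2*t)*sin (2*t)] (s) 6/ ( (s - 2)^2 + 4)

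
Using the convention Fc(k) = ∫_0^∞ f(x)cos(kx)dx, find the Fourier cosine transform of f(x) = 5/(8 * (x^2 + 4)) 5 * pi * exp(-2 * k)/32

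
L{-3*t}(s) -3/s^2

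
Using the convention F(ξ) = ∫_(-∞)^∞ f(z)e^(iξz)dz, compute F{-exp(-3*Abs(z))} -6/(ξ^2 + 9)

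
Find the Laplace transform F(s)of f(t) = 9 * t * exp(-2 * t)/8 9/(8 * (s + 2)^2)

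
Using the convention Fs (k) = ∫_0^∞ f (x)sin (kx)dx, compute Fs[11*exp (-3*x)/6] 11*k/ (6*(k^2 + 9))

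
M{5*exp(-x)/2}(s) 5*gamma(s)/2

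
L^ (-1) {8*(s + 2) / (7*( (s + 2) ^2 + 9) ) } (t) 8*exp (-2*t)*cos (3*t) /7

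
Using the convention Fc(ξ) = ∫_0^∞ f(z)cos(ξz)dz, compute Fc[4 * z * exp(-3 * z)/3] 4 * (9 - ξ^2)/(3 * (ξ^2 + 9)^2)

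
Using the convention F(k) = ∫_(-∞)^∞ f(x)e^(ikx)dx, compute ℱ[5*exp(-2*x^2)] 5*sqrt(2)*sqrt(pi)*exp(-k^2/8)/2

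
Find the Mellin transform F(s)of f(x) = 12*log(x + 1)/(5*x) -12*pi*csc(pi*s)/(5*s - 5)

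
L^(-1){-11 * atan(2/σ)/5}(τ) -11 * sin(2 * τ)/(5 * τ)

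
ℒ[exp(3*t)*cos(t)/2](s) (s - 3)/(2*((s - 3)^2 + 1))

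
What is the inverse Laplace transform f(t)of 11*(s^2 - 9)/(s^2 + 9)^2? 11*t*cos(3*t)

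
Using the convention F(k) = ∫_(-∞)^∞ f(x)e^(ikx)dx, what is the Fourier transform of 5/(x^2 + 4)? 5 * pi * exp(-2 * Abs(k))/2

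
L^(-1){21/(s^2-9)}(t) 7 * sinh(3 * t)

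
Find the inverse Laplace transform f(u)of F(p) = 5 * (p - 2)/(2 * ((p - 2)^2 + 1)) 5 * exp(2 * u) * cos(u)/2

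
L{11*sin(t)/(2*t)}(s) 11*atan(1/s)/2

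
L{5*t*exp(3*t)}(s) 5/(s - 3)^2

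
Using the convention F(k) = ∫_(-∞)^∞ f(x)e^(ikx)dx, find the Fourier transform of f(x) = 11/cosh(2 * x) 11 * pi/(2 * cosh(pi * k/4))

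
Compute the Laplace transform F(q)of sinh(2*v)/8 1/(4*(q^2 - 4))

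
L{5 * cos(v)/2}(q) 5 * q/(2 * (q^2+1))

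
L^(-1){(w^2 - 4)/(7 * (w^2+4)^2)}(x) x * cos(2 * x)/7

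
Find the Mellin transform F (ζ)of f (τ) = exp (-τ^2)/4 gamma (ζ/2)/8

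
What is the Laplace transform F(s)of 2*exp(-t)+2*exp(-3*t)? 2/(s+3)+2/(s+1)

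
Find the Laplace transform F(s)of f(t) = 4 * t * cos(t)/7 4 * (s^2 - 1)/(7 * (s^2 + 1)^2)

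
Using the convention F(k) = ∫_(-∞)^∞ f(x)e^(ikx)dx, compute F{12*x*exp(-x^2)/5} 6*I*sqrt(pi)*k*exp(-k^2/4)/5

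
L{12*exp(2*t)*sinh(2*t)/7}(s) 24/(7*s*(s - 4))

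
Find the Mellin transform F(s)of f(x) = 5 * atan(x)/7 -5 * pi * sec(pi * s/2)/(14 * s)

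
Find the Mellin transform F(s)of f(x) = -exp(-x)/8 -gamma(s)/8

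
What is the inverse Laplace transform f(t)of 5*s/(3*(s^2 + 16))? 5*cos(4*t)/3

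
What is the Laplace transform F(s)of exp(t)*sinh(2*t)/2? 1/((s - 1)^2-4)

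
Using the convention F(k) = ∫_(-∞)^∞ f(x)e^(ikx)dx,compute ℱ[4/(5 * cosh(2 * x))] 2 * pi/(5 * cosh(pi * k/4))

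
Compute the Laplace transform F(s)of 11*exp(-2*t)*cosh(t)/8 11*(s + 2)/(8*((s + 2)^2 - 1))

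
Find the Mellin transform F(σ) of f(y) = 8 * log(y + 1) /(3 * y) -8 * pi * csc(pi * σ) /(3 * σ - 3) 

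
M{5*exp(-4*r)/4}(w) 5*gamma(w)/(4*2^(2*w))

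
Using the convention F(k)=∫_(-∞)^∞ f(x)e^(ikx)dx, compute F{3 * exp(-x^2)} 3 * sqrt(pi) * exp(-k^2/4)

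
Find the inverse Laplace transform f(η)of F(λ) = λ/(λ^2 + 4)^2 η * sin(2 * η)/4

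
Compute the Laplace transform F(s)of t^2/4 1/(2 * s^3)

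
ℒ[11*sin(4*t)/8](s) 11/(2*(s^2 + 16))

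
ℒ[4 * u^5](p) 480/p^6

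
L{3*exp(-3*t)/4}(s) 3/(4*(s + 3))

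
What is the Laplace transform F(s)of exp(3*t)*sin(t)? 1/((s - 3)^2 + 1)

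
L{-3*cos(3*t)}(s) -3*s/(s^2 + 9)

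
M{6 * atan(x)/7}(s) -3 * pi * sec(pi * s/2)/(7 * s)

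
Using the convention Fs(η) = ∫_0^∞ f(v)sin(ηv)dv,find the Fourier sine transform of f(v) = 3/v 3 * pi/2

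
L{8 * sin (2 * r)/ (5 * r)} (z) 8 * atan (2/z)/5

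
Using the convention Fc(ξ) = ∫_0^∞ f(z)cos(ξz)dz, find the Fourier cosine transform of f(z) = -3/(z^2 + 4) -3*pi*exp(-2*ξ)/4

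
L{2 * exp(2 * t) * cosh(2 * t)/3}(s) 2 * (s - 2)/(3 * s * (s - 4))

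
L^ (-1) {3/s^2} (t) 3*t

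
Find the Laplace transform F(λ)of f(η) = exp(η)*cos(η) (λ - 1)/((λ - 1)^2 + 1)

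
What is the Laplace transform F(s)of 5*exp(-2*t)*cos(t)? 5*(s + 2)/((s + 2)^2 + 1)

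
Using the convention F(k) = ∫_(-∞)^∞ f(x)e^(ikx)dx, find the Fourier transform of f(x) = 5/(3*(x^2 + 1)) 5*pi*exp(-Abs(k))/3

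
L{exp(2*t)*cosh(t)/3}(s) (s - 2)/(3*((s - 2)^2-1))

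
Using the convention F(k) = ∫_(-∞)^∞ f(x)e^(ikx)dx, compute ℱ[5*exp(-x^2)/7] 5*sqrt(pi)*exp(-k^2/4)/7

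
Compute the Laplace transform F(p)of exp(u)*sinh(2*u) 2/((p - 1)^2-4)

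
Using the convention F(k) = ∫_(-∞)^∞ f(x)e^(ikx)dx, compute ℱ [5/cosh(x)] 5*pi/cosh(pi*k/2)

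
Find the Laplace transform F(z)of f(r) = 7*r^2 14/z^3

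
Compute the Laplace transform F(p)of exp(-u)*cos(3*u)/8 (p+1)/(8*((p+1)^2+9))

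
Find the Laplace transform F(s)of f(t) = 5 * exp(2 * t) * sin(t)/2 5/(2 * ((s - 2)^2+1))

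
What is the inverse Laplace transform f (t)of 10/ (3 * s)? 10/3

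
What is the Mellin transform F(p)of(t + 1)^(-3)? pi * (p - 2) * (p - 1)/(2 * sin(pi * p))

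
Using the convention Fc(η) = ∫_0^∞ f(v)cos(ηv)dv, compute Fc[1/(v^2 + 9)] pi * exp(-3 * η)/6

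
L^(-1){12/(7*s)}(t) 12/7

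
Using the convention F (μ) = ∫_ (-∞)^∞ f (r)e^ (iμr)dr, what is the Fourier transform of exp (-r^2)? sqrt (pi)*exp (-μ^2/4)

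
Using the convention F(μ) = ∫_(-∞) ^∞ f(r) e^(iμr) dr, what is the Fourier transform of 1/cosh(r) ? pi/cosh(pi*μ/2) 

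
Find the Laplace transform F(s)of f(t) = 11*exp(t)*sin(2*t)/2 11/((s - 1)^2 + 4)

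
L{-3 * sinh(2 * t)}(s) -6/(s^2 - 4)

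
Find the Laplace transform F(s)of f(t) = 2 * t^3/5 12/(5 * s^4)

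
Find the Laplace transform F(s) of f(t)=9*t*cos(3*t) 9*(s^2-9) /(s^2 + 9) ^2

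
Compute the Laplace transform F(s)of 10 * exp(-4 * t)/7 10/(7 * (s + 4))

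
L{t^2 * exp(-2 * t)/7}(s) 2/(7 * (s + 2)^3)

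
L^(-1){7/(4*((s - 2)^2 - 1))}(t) 7*exp(2*t)*sinh(t)/4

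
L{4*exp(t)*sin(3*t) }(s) 12/((s - 1) ^2 + 9) 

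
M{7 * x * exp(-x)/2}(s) 7 * gamma(s+1)/2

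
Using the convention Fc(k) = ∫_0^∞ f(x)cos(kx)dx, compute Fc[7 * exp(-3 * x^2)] 7 * sqrt(3) * sqrt(pi) * exp(-k^2/12)/6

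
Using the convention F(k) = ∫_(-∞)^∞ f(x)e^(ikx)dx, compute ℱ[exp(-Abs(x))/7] 2/(7*(k^2 + 1))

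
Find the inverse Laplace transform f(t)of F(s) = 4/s 4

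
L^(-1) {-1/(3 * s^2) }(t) -t/3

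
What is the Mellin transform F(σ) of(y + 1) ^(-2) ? (-pi * σ + pi) /sin(pi * σ) 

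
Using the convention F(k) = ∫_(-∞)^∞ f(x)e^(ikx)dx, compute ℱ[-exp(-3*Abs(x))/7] -6/(7*k^2 + 63)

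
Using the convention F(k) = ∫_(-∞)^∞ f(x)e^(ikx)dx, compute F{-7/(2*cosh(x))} -7*pi/(2*cosh(pi*k/2))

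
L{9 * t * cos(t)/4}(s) 9 * (s^2 - 1)/(4 * (s^2 + 1)^2)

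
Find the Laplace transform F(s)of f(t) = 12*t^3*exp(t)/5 72/(5*(s - 1)^4)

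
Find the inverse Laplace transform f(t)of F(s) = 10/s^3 5*t^2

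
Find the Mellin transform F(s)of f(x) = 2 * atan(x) -pi * sec(pi * s/2)/s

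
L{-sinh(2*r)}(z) -2/(z^2 - 4)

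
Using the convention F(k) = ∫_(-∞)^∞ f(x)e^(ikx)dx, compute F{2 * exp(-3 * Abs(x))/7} 12/(7 * (k^2 + 9))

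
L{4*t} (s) 4/s^2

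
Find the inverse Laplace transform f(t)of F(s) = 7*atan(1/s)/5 7*sin(t)/(5*t)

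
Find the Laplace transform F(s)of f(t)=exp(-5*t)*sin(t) 1/((s + 5)^2 + 1)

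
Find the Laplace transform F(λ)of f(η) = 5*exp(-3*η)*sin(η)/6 5/(6*((λ + 3)^2 + 1))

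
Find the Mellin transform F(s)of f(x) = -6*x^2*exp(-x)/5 -6*gamma(s+2)/5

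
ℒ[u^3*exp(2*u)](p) 6/(p - 2)^4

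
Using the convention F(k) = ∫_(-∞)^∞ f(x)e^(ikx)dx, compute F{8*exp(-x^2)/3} 8*sqrt(pi)*exp(-k^2/4)/3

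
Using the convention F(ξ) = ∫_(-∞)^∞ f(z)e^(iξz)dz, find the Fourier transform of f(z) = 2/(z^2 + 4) pi*exp(-2*Abs(ξ))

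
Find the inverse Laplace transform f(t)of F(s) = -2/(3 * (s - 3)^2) -2 * t * exp(3 * t)/3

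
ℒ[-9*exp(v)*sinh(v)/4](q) -9/(4*q*(q - 2))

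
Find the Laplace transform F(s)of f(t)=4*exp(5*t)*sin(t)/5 4/(5*((s - 5)^2 + 1))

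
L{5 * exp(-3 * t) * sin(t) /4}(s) 5/(4 * ((s + 3) ^2 + 1) ) 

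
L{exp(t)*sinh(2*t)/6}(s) 1/(3*((s - 1)^2 - 4))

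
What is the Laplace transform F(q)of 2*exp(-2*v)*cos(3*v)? 2*(q + 2)/((q + 2)^2 + 9)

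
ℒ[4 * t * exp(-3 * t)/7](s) 4/(7 * (s+3)^2)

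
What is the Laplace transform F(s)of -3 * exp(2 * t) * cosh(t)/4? 3 * (2 - s)/(4 * ((s - 2)^2 - 1))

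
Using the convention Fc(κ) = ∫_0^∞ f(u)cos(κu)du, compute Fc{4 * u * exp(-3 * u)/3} 4 * (9 - κ^2)/(3 * (κ^2 + 9)^2)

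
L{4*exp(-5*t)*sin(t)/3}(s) 4/(3*((s + 5)^2 + 1))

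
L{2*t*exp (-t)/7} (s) 2/ (7*(s + 1)^2)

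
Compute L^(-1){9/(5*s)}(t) 9/5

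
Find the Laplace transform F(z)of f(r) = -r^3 -6/z^4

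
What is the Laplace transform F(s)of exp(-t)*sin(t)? 1/((s + 1)^2 + 1)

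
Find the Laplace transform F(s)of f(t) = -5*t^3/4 -15/(2*s^4)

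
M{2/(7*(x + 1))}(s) 2*pi*csc(pi*s)/7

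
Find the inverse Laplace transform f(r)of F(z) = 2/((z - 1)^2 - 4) exp(r)*sinh(2*r)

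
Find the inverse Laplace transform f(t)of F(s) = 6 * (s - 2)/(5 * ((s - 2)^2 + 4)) 6 * exp(2 * t) * cos(2 * t)/5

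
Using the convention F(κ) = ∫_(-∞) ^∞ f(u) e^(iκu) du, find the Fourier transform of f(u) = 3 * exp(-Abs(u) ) 6/(κ^2 + 1) 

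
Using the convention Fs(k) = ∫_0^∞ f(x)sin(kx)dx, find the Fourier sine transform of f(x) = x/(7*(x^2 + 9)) pi*exp(-3*k)/14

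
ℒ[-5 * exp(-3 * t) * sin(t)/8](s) -5/(8 * (s + 3)^2 + 8)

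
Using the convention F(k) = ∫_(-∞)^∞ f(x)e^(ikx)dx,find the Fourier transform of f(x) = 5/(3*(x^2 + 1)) 5*pi*exp(-Abs(k))/3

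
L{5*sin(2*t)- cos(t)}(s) 10/(s^2 + 4)- s/(s^2 + 1)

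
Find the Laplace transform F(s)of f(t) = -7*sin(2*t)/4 -7/(2*s^2 + 8)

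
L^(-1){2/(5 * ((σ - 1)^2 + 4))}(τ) exp(τ) * sin(2 * τ)/5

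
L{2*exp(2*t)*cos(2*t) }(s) 2*(s - 2) /((s - 2) ^2 + 4) 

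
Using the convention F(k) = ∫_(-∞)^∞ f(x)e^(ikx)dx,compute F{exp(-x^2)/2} sqrt(pi)*exp(-k^2/4)/2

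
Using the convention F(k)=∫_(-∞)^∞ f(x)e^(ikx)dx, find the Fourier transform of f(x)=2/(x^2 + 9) 2 * pi * exp(-3 * Abs(k))/3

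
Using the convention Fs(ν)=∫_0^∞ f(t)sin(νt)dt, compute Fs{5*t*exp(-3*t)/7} 30*ν/(7*(ν^2 + 9)^2)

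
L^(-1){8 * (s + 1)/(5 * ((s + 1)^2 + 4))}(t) 8 * exp(-t) * cos(2 * t)/5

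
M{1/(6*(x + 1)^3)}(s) pi*(s - 2)*(s - 1)/(12*sin(pi*s))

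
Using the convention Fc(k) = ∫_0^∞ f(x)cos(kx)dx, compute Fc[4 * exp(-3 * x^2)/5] 2 * sqrt(3) * sqrt(pi) * exp(-k^2/12)/15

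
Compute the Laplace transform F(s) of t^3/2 3/s^4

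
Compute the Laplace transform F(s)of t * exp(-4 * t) (s + 4)^(-2)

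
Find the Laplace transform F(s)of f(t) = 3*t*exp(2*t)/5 3/(5*(s - 2)^2)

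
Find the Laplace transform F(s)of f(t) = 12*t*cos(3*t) 12*(s^2 - 9)/(s^2 + 9)^2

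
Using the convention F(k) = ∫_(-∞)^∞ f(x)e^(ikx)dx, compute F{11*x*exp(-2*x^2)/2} 11*sqrt(2)*I*sqrt(pi)*k*exp(-k^2/8)/16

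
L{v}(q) q^(-2)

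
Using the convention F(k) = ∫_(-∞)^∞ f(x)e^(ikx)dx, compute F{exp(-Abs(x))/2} 1/(k^2 + 1)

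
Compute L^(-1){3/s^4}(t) t^3/2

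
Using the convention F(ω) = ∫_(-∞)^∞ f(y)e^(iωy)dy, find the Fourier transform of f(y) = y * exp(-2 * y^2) sqrt(2) * I * sqrt(pi) * ω * exp(-ω^2/8)/8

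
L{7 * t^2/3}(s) 14/(3 * s^3)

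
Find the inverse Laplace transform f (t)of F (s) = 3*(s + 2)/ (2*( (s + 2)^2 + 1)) 3*exp (-2*t)*cos (t)/2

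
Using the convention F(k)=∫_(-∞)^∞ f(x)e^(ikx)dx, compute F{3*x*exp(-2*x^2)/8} 3*sqrt(2)*I*sqrt(pi)*k*exp(-k^2/8)/64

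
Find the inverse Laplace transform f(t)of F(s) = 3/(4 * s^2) 3 * t/4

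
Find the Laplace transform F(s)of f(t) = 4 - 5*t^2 4/s - 10/s^3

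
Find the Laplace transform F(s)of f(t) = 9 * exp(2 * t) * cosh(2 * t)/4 9 * (s - 2)/(4 * s * (s - 4))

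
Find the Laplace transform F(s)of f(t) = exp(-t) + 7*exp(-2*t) 7/(s + 2) + 1/(s + 1)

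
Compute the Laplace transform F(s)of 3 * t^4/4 18/s^5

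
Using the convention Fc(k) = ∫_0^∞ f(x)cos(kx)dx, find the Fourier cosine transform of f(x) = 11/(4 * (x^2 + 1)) 11 * pi * exp(-k)/8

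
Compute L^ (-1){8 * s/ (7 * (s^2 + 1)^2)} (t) 4 * t * sin (t)/7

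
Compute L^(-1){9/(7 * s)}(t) 9/7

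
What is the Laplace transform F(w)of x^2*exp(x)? 2/(w - 1)^3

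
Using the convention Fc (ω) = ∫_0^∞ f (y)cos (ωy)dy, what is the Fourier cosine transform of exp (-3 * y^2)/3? sqrt (3) * sqrt (pi) * exp (-ω^2/12)/18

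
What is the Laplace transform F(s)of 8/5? 8/(5 * s)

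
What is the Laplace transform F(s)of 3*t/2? 3/(2*s^2)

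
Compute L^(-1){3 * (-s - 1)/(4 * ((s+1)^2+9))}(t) -3 * exp(-t) * cos(3 * t)/4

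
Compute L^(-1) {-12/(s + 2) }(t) -12 * exp(-2 * t) 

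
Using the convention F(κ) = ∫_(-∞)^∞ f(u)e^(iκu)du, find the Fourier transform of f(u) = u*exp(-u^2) I*sqrt(pi)*κ*exp(-κ^2/4)/2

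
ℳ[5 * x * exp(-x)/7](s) 5 * gamma(s + 1)/7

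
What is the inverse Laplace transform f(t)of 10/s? 10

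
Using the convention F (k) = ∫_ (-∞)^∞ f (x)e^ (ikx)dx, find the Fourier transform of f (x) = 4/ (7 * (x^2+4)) 2 * pi * exp (-2 * Abs (k))/7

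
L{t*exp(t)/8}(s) 1/(8*(s - 1)^2)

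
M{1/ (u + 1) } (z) pi*csc (pi*z) 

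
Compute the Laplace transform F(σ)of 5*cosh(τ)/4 5*σ/(4*(σ^2 - 1))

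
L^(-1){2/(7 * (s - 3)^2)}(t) 2 * t * exp(3 * t)/7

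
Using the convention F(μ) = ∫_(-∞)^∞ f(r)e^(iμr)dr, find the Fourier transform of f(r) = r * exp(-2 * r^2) sqrt(2) * I * sqrt(pi) * μ * exp(-μ^2/8)/8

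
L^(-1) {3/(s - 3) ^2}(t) 3 * t * exp(3 * t) 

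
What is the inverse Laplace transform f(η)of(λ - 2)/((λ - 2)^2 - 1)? exp(2 * η) * cosh(η)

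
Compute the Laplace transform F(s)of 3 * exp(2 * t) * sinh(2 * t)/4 3/(2 * s * (s - 4))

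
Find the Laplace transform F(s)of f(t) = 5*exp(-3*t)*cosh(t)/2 5*(s + 3)/(2*((s + 3)^2 - 1))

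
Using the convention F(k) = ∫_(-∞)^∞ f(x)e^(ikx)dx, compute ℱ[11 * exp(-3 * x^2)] 11 * sqrt(3) * sqrt(pi) * exp(-k^2/12)/3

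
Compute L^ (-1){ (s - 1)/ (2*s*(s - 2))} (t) exp (t)*cosh (t)/2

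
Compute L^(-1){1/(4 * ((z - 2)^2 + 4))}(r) exp(2 * r) * sin(2 * r)/8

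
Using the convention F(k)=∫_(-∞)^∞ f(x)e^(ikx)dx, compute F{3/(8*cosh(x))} 3*pi/(8*cosh(pi*k/2))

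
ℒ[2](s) 2/s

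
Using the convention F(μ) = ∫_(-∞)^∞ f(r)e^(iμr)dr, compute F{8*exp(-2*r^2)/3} 4*sqrt(2)*sqrt(pi)*exp(-μ^2/8)/3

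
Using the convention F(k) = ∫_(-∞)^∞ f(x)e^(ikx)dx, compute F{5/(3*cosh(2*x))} 5*pi/(6*cosh(pi*k/4))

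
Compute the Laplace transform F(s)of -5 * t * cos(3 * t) 5 * (9 - s^2)/(s^2+9)^2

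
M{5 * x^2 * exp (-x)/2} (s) 5 * gamma (s + 2)/2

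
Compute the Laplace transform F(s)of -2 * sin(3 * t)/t -2 * atan(3/s)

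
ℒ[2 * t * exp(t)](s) 2/(s - 1)^2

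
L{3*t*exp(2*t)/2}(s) 3/(2*(s - 2)^2)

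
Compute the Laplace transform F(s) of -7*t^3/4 -21/(2*s^4) 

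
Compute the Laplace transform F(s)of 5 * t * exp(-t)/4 5/(4 * (s + 1)^2)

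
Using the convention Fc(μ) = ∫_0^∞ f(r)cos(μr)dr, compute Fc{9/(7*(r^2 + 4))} 9*pi*exp(-2*μ)/28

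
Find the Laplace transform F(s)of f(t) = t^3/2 3/s^4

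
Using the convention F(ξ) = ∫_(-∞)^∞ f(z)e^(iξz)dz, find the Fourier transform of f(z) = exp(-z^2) sqrt(pi)*exp(-ξ^2/4)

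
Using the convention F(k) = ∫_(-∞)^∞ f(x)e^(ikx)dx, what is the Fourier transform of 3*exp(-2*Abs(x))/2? 6/(k^2 + 4)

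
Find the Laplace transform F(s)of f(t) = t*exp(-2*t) (s+2)^(-2)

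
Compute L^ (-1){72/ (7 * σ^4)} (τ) 12 * τ^3/7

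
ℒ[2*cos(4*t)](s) 2*s/(s^2+16)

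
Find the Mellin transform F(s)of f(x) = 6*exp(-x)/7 6*gamma(s)/7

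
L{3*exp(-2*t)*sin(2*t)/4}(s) 3/(2*((s + 2)^2 + 4))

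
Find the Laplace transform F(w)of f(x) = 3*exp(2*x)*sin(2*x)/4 3/(2*((w - 2)^2 + 4))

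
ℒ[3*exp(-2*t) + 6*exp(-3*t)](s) 6/(s + 3) + 3/(s + 2)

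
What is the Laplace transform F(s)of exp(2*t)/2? 1/(2*(s - 2))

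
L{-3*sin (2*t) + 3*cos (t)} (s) 3*s/ (s^2 + 1) - 6/ (s^2 + 4)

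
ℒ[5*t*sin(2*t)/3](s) 20*s/(3*(s^2+4)^2)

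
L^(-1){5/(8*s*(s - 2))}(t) 5*exp(t)*sinh(t)/8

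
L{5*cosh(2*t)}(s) 5*s/(s^2 - 4)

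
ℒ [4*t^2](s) 8/s^3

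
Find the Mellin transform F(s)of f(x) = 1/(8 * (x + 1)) pi * csc(pi * s)/8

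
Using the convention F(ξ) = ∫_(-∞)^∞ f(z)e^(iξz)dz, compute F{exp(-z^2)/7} sqrt(pi) * exp(-ξ^2/4)/7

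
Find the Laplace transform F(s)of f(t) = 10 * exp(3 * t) 10/(s - 3)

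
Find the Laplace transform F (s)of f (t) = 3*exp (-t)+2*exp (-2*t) 2/ (s+2)+3/ (s+1)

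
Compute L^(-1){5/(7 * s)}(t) 5/7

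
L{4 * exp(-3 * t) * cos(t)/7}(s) 4 * (s + 3)/(7 * ((s + 3)^2 + 1))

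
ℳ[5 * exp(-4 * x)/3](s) 5 * gamma(s)/(3 * 4^s)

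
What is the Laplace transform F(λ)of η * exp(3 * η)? (λ - 3)^(-2)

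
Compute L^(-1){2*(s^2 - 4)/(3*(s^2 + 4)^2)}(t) 2*t*cos(2*t)/3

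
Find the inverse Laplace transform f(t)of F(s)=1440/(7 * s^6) 12 * t^5/7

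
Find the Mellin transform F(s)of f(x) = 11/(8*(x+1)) 11*pi*csc(pi*s)/8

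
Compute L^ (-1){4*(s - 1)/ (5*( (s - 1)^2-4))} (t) 4*exp (t)*cosh (2*t)/5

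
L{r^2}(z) 2/z^3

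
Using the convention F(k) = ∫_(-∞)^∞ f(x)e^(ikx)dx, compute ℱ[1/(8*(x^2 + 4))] pi*exp(-2*Abs(k))/16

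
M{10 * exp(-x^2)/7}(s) 5 * gamma(s/2)/7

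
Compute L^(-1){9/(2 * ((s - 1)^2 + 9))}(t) 3 * exp(t) * sin(3 * t)/2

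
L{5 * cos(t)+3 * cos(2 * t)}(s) 5 * s/(s^2+1)+3 * s/(s^2+4)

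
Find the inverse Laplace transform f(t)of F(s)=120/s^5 5 * t^4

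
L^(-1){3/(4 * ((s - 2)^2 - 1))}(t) 3 * exp(2 * t) * sinh(t)/4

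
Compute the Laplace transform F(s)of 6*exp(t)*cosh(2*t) 6*(s - 1)/((s - 1)^2 - 4)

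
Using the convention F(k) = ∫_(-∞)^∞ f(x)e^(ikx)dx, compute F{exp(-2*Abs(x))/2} 2/(k^2+4)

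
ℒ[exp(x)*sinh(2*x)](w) 2/((w - 1) ^2 - 4) 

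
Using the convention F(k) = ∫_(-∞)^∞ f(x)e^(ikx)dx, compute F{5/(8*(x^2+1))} 5*pi*exp(-Abs(k))/8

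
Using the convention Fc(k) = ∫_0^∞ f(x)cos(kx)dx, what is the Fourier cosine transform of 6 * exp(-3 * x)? 18/(k^2+9)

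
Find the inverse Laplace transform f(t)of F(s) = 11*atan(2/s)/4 11*sin(2*t)/(4*t)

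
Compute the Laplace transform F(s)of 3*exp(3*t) 3/(s - 3)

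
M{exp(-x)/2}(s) gamma(s)/2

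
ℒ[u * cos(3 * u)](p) (p^2 - 9)/(p^2+9)^2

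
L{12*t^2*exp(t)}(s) 24/(s - 1)^3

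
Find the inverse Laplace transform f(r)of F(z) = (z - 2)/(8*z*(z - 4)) exp(2*r)*cosh(2*r)/8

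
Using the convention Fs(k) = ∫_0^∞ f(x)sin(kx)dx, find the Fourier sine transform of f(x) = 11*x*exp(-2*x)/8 11*k/(2*(k^2 + 4)^2)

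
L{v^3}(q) 6/q^4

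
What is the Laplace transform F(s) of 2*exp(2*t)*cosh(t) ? 2*(s - 2) /((s - 2) ^2 - 1) 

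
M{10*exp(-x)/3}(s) 10*gamma(s)/3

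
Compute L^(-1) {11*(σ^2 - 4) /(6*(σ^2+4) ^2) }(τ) 11*τ*cos(2*τ) /6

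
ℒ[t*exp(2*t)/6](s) 1/(6*(s - 2)^2)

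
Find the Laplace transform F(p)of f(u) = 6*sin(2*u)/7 12/(7*(p^2 + 4))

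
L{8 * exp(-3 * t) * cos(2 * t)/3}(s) 8 * (s + 3)/(3 * ((s + 3)^2 + 4))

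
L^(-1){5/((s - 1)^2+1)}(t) 5 * exp(t) * sin(t)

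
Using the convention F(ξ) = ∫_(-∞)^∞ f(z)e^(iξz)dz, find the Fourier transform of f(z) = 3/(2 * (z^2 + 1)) 3 * pi * exp(-Abs(ξ))/2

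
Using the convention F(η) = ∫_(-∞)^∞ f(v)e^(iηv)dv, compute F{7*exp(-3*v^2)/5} 7*sqrt(3)*sqrt(pi)*exp(-η^2/12)/15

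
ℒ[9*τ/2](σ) 9/(2*σ^2)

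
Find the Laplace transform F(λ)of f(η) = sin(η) 1/(λ^2 + 1)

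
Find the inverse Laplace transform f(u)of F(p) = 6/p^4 u^3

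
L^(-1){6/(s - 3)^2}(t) 6*t*exp(3*t)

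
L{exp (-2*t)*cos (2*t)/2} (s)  (s + 2)/ (2*( (s + 2)^2 + 4))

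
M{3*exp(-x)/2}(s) 3*gamma(s)/2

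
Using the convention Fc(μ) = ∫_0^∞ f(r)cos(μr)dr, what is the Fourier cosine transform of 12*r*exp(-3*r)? 12*(9 - μ^2)/(μ^2 + 9)^2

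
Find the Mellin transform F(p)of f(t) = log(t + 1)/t -pi*csc(pi*p)/(p - 1)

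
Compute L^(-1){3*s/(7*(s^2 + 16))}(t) 3*cos(4*t)/7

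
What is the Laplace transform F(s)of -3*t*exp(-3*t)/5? -3/(5*(s + 3)^2)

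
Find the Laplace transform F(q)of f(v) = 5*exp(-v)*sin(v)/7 5/(7*((q + 1)^2 + 1))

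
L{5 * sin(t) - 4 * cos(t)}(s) 5/(s^2 + 1) - 4 * s/(s^2 + 1)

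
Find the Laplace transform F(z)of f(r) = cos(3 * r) z/(z^2 + 9)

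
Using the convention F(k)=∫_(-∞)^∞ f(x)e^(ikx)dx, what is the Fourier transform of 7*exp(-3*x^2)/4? 7*sqrt(3)*sqrt(pi)*exp(-k^2/12)/12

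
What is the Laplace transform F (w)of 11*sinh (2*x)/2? 11/ (w^2 - 4)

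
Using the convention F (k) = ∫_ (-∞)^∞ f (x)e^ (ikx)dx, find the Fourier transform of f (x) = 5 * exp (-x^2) 5 * sqrt (pi) * exp (-k^2/4)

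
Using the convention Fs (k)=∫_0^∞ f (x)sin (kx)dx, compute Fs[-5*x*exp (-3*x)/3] -10*k/ (k^2 + 9)^2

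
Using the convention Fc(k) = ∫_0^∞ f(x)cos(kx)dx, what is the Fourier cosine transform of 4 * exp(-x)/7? 4/(7 * (k^2 + 1))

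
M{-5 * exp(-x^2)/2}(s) -5 * gamma(s/2)/4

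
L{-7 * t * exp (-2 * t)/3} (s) -7/ (3 * (s + 2)^2)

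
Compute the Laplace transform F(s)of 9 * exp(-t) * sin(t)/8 9/(8 * ((s + 1)^2 + 1))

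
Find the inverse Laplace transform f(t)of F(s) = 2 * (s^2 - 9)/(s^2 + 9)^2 2 * t * cos(3 * t)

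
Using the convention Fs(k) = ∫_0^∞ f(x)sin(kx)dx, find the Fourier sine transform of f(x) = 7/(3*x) 7*pi/6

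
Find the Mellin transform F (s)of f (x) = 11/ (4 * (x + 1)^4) 11 * gamma (s) * gamma (4 - s)/24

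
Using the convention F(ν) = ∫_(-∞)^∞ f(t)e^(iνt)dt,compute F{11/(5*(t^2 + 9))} 11*pi*exp(-3*Abs(ν))/15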